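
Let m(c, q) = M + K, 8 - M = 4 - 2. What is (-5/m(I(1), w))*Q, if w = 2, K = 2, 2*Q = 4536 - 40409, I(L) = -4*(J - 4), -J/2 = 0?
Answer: 179365/16 ≈ 11210.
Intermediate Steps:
J = 0 (J = -2*0 = 0)
I(L) = 16 (I(L) = -4*(0 - 4) = -4*(-4) = 16)
Q = -35873/2 (Q = (4536 - 40409)/2 = (1/2)*(-35873) = -35873/2 ≈ -17937.)
M = 6 (M = 8 - (4 - 2) = 8 - 1*2 = 8 - 2 = 6)
m(c, q) = 8 (m(c, q) = 6 + 2 = 8)
(-5/m(I(1), w))*Q = -5/8*(-35873/2) = 179365/16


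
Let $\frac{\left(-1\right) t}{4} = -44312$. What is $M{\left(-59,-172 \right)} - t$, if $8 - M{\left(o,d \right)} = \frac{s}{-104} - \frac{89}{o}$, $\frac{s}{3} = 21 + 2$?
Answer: $- \frac{1087549825}{6136} \approx -1.7724 \cdot 10^{5}$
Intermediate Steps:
$t = 177248$ ($t = \left(-4\right) \left(-44312\right) = 177248$)
$s = 69$ ($s = 3 \left(21 + 2\right) = 3 \cdot 23 = 69$)
$M{\left(o,d \right)} = \frac{901}{104} + \frac{89}{o}$ ($M{\left(o,d \right)} = 8 - \left(\frac{69}{-104} - \frac{89}{o}\right) = 8 - \left(69 \left(- \frac{1}{104}\right) - \frac{89}{o}\right) = 8 - \left(- \frac{69}{104} - \frac{89}{o}\right) = 8 + \left(\frac{69}{104} + \frac{89}{o}\right) = \frac{901}{104} + \frac{89}{o}$)
$M{\left(-59,-172 \right)} - t = \left(\frac{901}{104} + \frac{89}{-59}\right) - 177248 = \left(\frac{901}{104} + 89 \left(- \frac{1}{59}\right)\right) - 177248 = \left(\frac{901}{104} - \frac{89}{59}\right) - 177248 = \frac{43903}{6136} - 177248 = - \frac{1087549825}{6136}$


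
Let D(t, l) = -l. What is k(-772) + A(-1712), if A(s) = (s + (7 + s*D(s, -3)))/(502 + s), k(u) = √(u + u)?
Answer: 6841/1210 + 2*I*√386 ≈ 5.6537 + 39.294*I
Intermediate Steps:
k(u) = √2*√u (k(u) = √(2*u) = √2*√u)
A(s) = (7 + 4*s)/(502 + s) (A(s) = (s + (7 + s*(-1*(-3))))/(502 + s) = (s + (7 + s*3))/(502 + s) = (s + (7 + 3*s))/(502 + s) = (7 + 4*s)/(502 + s))
k(-772) + A(-1712) = √2*√(-772) + (7 + 4*(-1712))/(502 - 1712) = √2*(2*I*√193) + (7 - 6848)/(-1210) = 2*I*√386 - 1/1210*(-6841) = 2*I*√386 + 6841/1210 = 6841/1210 + 2*I*√386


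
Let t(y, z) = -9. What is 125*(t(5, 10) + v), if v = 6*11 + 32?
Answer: 11125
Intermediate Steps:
v = 98 (v = 66 + 32 = 98)
125*(t(5, 10) + v) = 125*(-9 + 98) = 125*89 = 11125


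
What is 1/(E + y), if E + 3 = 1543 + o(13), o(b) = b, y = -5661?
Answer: -1/4108 ≈ -0.00024343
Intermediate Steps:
E = 1553 (E = -3 + (1543 + 13) = -3 + 1556 = 1553)
1/(E + y) = 1/(1553 - 5661) = 1/(-4108) = -1/4108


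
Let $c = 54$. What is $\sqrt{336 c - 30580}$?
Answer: $2 i \sqrt{3109} \approx 111.52 i$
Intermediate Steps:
$\sqrt{336 c - 30580} = \sqrt{336 \cdot 54 - 30580} = \sqrt{18144 - 30580} = \sqrt{-12436} = 2 i \sqrt{3109}$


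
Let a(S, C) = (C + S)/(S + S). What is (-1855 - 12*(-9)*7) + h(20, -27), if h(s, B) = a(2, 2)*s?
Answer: -1079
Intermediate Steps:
a(S, C) = (C + S)/(2*S) (a(S, C) = (C + S)/((2*S)) = (C + S)*(1/(2*S)) = (C + S)/(2*S))
h(s, B) = s (h(s, B) = ((1/2)*(2 + 2)/2)*s = ((1/2)*(1/2)*4)*s = 1*s = s)
(-1855 - 12*(-9)*7) + h(20, -27) = (-1855 - 12*(-9)*7) + 20 = (-1855 + 108*7) + 20 = (-1855 + 756) + 20 = -1099 + 20 = -1079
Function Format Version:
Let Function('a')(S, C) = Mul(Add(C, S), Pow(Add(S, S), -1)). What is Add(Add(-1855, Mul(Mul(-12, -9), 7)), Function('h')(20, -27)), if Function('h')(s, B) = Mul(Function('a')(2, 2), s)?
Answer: -1079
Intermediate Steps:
Function('a')(S, C) = Mul(Rational(1, 2), Pow(S, -1), Add(C, S)) (Function('a')(S, C) = Mul(Add(C, S), Pow(Mul(2, S), -1)) = Mul(Add(C, S), Mul(Rational(1, 2), Pow(S, -1))) = Mul(Rational(1, 2), Pow(S, -1), Add(C, S)))
Function('h')(s, B) = s (Function('h')(s, B) = Mul(Mul(Rational(1, 2), Pow(2, -1), Add(2, 2)), s) = Mul(Mul(Rational(1, 2), Rational(1, 2), 4), s) = Mul(1, s) = s)
Add(Add(-1855, Mul(Mul(-12, -9), 7)), Function('h')(20, -27)) = Add(Add(-1855, Mul(Mul(-12, -9), 7)), 20) = Add(Add(-1855, Mul(108, 7)), 20) = Add(Add(-1855, 756), 20) = Add(-1099, 20) = -1079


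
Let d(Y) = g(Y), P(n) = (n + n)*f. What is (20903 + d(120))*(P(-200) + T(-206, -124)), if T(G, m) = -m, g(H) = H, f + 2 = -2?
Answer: 36243652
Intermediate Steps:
f = -4 (f = -2 - 2 = -4)
P(n) = -8*n (P(n) = (n + n)*(-4) = (2*n)*(-4) = -8*n)
d(Y) = Y
(20903 + d(120))*(P(-200) + T(-206, -124)) = (20903 + 120)*(-8*(-200) - 1*(-124)) = 21023*(1600 + 124) = 21023*1724 = 36243652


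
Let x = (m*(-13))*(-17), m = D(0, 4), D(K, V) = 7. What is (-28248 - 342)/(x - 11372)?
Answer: 1906/655 ≈ 2.9099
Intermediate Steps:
m = 7
x = 1547 (x = (7*(-13))*(-17) = -91*(-17) = 1547)
(-28248 - 342)/(x - 11372) = (-28248 - 342)/(1547 - 11372) = -28590/(-9825) = -28590*(-1/9825) = 1906/655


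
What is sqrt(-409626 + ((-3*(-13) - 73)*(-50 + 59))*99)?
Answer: 12*I*sqrt(3055) ≈ 663.26*I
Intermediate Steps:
sqrt(-409626 + ((-3*(-13) - 73)*(-50 + 59))*99) = sqrt(-409626 + ((39 - 73)*9)*99) = sqrt(-409626 - 34*9*99) = sqrt(-409626 - 306*99) = sqrt(-409626 - 30294) = sqrt(-439920) = 12*I*sqrt(3055)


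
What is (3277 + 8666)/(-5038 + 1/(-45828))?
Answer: -547323804/230881465 ≈ -2.3706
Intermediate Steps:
(3277 + 8666)/(-5038 + 1/(-45828)) = 11943/(-5038 - 1/45828) = 11943/(-230881465/45828) = 11943*(-45828/230881465) = -547323804/230881465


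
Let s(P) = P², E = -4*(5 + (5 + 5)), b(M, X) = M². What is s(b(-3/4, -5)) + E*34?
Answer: -522159/256 ≈ -2039.7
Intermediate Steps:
E = -60 (E = -4*(5 + 10) = -4*15 = -60)
s(b(-3/4, -5)) + E*34 = ((-3/4)²)² - 60*34 = ((-3*¼)²)² - 2040 = ((-¾)²)² - 2040 = (9/16)² - 2040 = 81/256 - 2040 = -522159/256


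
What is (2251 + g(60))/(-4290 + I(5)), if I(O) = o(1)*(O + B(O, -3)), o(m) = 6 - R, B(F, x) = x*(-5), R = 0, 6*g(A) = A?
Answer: -2261/4170 ≈ -0.54221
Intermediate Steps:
g(A) = A/6
B(F, x) = -5*x
o(m) = 6 (o(m) = 6 - 1*0 = 6 + 0 = 6)
I(O) = 90 + 6*O (I(O) = 6*(O - 5*(-3)) = 6*(O + 15) = 6*(15 + O) = 90 + 6*O)
(2251 + g(60))/(-4290 + I(5)) = (2251 + (1/6)*60)/(-4290 + (90 + 6*5)) = (2251 + 10)/(-4290 + (90 + 30)) = 2261/(-4290 + 120) = 2261/(-4170) = 2261*(-1/4170) = -2261/4170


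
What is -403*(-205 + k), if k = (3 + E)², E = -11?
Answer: 56823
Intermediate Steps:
k = 64 (k = (3 - 11)² = (-8)² = 64)
-403*(-205 + k) = -403*(-205 + 64) = -403*(-141) = 56823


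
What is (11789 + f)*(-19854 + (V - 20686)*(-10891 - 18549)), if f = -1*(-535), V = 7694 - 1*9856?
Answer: 8289433778184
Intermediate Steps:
V = -2162 (V = 7694 - 9856 = -2162)
f = 535
(11789 + f)*(-19854 + (V - 20686)*(-10891 - 18549)) = (11789 + 535)*(-19854 + (-2162 - 20686)*(-10891 - 18549)) = 12324*(-19854 - 22848*(-29440)) = 12324*(-19854 + 672645120) = 12324*672625266 = 8289433778184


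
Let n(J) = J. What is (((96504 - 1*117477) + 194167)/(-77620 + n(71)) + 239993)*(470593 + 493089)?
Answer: 17935128068351766/77549 ≈ 2.3127e+11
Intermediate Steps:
(((96504 - 1*117477) + 194167)/(-77620 + n(71)) + 239993)*(470593 + 493089) = (((96504 - 1*117477) + 194167)/(-77620 + 71) + 239993)*(470593 + 493089) = (((96504 - 117477) + 194167)/(-77549) + 239993)*963682 = ((-20973 + 194167)*(-1/77549) + 239993)*963682 = (173194*(-1/77549) + 239993)*963682 = (-173194/77549 + 239993)*963682 = (18611043963/77549)*963682 = 17935128068351766/77549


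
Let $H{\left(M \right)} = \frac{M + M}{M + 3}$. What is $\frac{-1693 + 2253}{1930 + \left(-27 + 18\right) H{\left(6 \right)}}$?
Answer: $\frac{40}{137} \approx 0.29197$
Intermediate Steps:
$H{\left(M \right)} = \frac{2 M}{3 + M}$
$\frac{-1693 + 2253}{1930 + \left(-27 + 18\right) H{\left(6 \right)}} = \frac{-1693 + 2253}{1930 + \left(-27 + 18\right) 2 \cdot 6 \frac{1}{3 + 6}} = \frac{560}{1930 - 9 \cdot 2 \cdot 6 \cdot \frac{1}{9}} = \frac{560}{1930 - 12} = \frac{560}{1918} = 560 \cdot \frac{1}{1918} = \frac{40}{137}$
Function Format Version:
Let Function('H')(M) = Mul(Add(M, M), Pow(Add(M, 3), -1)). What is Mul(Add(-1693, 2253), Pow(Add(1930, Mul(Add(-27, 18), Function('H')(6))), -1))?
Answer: Rational(40, 137) ≈ 0.29197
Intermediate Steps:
Function('H')(M) = Mul(2, M, Pow(Add(3, M), -1)) (Function('H')(M) = Mul(Mul(2, M), Pow(Add(3, M), -1)) = Mul(2, M, Pow(Add(3, M), -1)))
Mul(Add(-1693, 2253), Pow(Add(1930, Mul(Add(-27, 18), Function('H')(6))), -1)) = Mul(Add(-1693, 2253), Pow(Add(1930, Mul(Add(-27, 18), Mul(2, 6, Pow(Add(3, 6), -1)))), -1)) = Mul(560, Pow(Add(1930, Mul(-9, Mul(2, 6, Pow(9, -1)))), -1)) = Mul(560, Pow(Add(1930, Mul(-9, Mul(2, 6, Rational(1, 9)))), -1)) = Mul(560, Pow(Add(1930, Mul(-9, Rational(4, 3))), -1)) = Mul(560, Pow(Add(1930, -12), -1)) = Mul(560, Pow(1918, -1)) = Mul(560, Rational(1, 1918)) = Rational(40, 137)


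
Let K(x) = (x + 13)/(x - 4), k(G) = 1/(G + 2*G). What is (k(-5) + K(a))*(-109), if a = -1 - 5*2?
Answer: 109/5 ≈ 21.800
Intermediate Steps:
k(G) = 1/(3*G)
a = -11 (a = -1 - 10 = -11)
K(x) = (13 + x)/(-4 + x)
(k(-5) + K(a))*(-109) = ((1/3)/(-5) + (13 - 11)/(-4 - 11))*(-109) = ((1/3)*(-1/5) + 2/(-15))*(-109) = (-1/15 - 1/15*2)*(-109) = (-1/15 - 2/15)*(-109) = -1/5*(-109) = 109/5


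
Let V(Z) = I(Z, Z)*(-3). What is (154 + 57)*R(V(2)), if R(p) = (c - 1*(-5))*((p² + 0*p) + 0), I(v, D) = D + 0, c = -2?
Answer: 22788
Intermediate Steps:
I(v, D) = D
V(Z) = -3*Z (V(Z) = Z*(-3) = -3*Z)
R(p) = 3*p² (R(p) = (-2 - 1*(-5))*((p² + 0*p) + 0) = (-2 + 5)*((p² + 0) + 0) = 3*(p² + 0) = 3*p²)
(154 + 57)*R(V(2)) = (154 + 57)*(3*(-3*2)²) = 211*(3*(-6)²) = 211*(3*36) = 211*108 = 22788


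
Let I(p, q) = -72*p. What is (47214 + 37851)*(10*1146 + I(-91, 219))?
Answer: 1532190780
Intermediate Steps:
(47214 + 37851)*(10*1146 + I(-91, 219)) = (47214 + 37851)*(10*1146 - 72*(-91)) = 85065*(11460 + 6552) = 85065*18012 = 1532190780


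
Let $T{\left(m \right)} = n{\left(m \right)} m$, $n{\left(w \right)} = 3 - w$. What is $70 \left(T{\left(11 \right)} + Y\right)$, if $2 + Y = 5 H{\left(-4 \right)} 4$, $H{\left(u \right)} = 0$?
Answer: $-6300$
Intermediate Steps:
$Y = -2$ ($Y = -2 + 5 \cdot 0 \cdot 4 = -2 + 0 \cdot 4 = -2 + 0 = -2$)
$T{\left(m \right)} = m \left(3 - m\right)$ ($T{\left(m \right)} = \left(3 - m\right) m = m \left(3 - m\right)$)
$70 \left(T{\left(11 \right)} + Y\right) = 70 \left(11 \left(3 - 11\right) - 2\right) = 70 \left(11 \left(-8\right) - 2\right) = 70 \left(-88 - 2\right) = 70 \left(-90\right) = -6300$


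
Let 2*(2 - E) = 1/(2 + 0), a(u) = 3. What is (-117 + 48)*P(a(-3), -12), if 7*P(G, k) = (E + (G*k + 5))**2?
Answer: -944541/112 ≈ -8433.4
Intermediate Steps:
E = 7/4 (E = 2 - 1/(2*(2 + 0)) = 2 - 1/2/2 = 2 - 1/2*1/2 = 2 - 1/4 = 7/4 ≈ 1.7500)
P(G, k) = (27/4 + G*k)**2/7 (P(G, k) = (7/4 + (G*k + 5))**2/7 = (7/4 + (5 + G*k))**2/7 = (27/4 + G*k)**2/7)
(-117 + 48)*P(a(-3), -12) = (-117 + 48)*((27 + 4*3*(-12))**2/112) = -69*(27 - 144)**2/112 = -69*(-117)**2/112 = -69*13689/112 = -944541/112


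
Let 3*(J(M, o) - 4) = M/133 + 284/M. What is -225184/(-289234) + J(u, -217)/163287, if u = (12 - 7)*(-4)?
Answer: 12225823240703/15703360592535 ≈ 0.77855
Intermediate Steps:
u = -20 (u = 5*(-4) = -20)
J(M, o) = 4 + M/399 + 284/(3*M) (J(M, o) = 4 + (M/133 + 284/M)/3 = 4 + (284/M + M/133)/3 = 4 + (M/399 + 284/(3*M)) = 4 + M/399 + 284/(3*M))
-225184/(-289234) + J(u, -217)/163287 = -225184/(-289234) + ((1/399)*(37772 - 20*(1596 - 20))/(-20))/163287 = -225184*(-1/289234) + ((1/399)*(-1/20)*(37772 - 20*1576))*(1/163287) = 112592/144617 + ((1/399)*(-1/20)*(37772 - 31520))*(1/163287) = 112592/144617 + ((1/399)*(-1/20)*6252)*(1/163287) = 112592/144617 - 521/665*1/163287 = 112592/144617 - 521/108585855 = 12225823240703/15703360592535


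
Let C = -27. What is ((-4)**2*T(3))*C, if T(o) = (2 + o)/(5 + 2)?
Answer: -2160/7 ≈ -308.57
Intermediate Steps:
T(o) = 2/7 + o/7 (T(o) = (2 + o)/7 = (2 + o)*(1/7) = 2/7 + o/7)
((-4)**2*T(3))*C = ((-4)**2*(2/7 + (1/7)*3))*(-27) = (16*(2/7 + 3/7))*(-27) = (16*(5/7))*(-27) = (80/7)*(-27) = -2160/7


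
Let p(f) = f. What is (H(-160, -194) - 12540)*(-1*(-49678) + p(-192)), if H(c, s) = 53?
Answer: -617931682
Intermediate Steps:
(H(-160, -194) - 12540)*(-1*(-49678) + p(-192)) = (53 - 12540)*(-1*(-49678) - 192) = -12487*(49678 - 192) = -12487*49486 = -617931682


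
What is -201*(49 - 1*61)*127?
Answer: 306324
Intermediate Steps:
-201*(49 - 1*61)*127 = -201*(49 - 61)*127 = -201*(-12)*127 = 2412*127 = 306324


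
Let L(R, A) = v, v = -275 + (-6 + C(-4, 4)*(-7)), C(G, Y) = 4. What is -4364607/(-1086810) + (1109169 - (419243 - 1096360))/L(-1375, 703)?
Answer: -646668274699/111941430 ≈ -5776.8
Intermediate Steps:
v = -309 (v = -275 + (-6 + 4*(-7)) = -275 + (-6 - 28) = -275 - 34 = -309)
L(R, A) = -309
-4364607/(-1086810) + (1109169 - (419243 - 1096360))/L(-1375, 703) = -4364607/(-1086810) + (1109169 - (419243 - 1096360))/(-309) = -4364607*(-1/1086810) + (1109169 - 1*(-677117))*(-1/309) = 1454869/362270 + (1109169 + 677117)*(-1/309) = 1454869/362270 + 1786286*(-1/309) = 1454869/362270 - 1786286/309 = -646668274699/111941430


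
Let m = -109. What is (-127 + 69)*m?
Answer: 6322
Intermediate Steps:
(-127 + 69)*m = (-127 + 69)*(-109) = -58*(-109) = 6322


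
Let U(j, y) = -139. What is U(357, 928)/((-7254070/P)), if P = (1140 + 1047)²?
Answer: 664832691/7254070 ≈ 91.650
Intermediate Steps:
P = 4782969 (P = 2187² = 4782969)
U(357, 928)/((-7254070/P)) = -139/((-7254070/4782969)) = -139/((-7254070*1/4782969)) = -139/(-7254070/4782969) = -139*(-4782969/7254070) = 664832691/7254070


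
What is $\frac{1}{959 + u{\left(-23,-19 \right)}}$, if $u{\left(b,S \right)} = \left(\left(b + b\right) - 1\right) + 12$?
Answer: $\frac{1}{924} \approx 0.0010823$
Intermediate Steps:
$u{\left(b,S \right)} = 11 + 2 b$ ($u{\left(b,S \right)} = \left(2 b - 1\right) + 12 = \left(-1 + 2 b\right) + 12 = 11 + 2 b$)
$\frac{1}{959 + u{\left(-23,-19 \right)}} = \frac{1}{959 + \left(11 + 2 \left(-23\right)\right)} = \frac{1}{959 + \left(11 - 46\right)} = \frac{1}{959 - 35} = \frac{1}{924}$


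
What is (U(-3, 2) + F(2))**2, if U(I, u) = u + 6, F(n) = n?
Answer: 100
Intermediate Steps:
U(I, u) = 6 + u
(U(-3, 2) + F(2))**2 = ((6 + 2) + 2)**2 = (8 + 2)**2 = 10**2 = 100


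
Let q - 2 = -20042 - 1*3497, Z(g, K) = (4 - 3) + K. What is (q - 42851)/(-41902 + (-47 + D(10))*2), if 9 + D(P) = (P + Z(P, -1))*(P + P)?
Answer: 33194/20807 ≈ 1.5953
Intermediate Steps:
Z(g, K) = 1 + K
D(P) = -9 + 2*P² (D(P) = -9 + (P + (1 - 1))*(P + P) = -9 + (P + 0)*(2*P) = -9 + P*(2*P) = -9 + 2*P²)
q = -23537 (q = 2 + (-20042 - 1*3497) = 2 + (-20042 - 3497) = 2 - 23539 = -23537)
(q - 42851)/(-41902 + (-47 + D(10))*2) = (-23537 - 42851)/(-41902 + (-47 + (-9 + 2*10²))*2) = -66388/(-41902 + (-47 + (-9 + 2*100))*2) = -66388/(-41902 + (-47 + (-9 + 200))*2) = -66388/(-41902 + (-47 + 191)*2) = -66388/(-41902 + 144*2) = -66388/(-41902 + 288) = -66388/(-41614) = -66388*(-1/41614) = 33194/20807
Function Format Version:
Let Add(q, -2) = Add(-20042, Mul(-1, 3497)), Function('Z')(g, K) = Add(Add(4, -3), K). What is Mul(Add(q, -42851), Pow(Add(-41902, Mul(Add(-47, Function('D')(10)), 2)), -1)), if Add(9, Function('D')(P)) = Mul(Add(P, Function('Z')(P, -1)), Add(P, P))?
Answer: Rational(33194, 20807) ≈ 1.5953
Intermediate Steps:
Function('Z')(g, K) = Add(1, K)
Function('D')(P) = Add(-9, Mul(2, Pow(P, 2))) (Function('D')(P) = Add(-9, Mul(Add(P, Add(1, -1)), Add(P, P))) = Add(-9, Mul(Add(P, 0), Mul(2, P))) = Add(-9, Mul(P, Mul(2, P))) = Add(-9, Mul(2, Pow(P, 2))))
q = -23537 (q = Add(2, Add(-20042, Mul(-1, 3497))) = Add(2, Add(-20042, -3497)) = Add(2, -23539) = -23537)
Mul(Add(q, -42851), Pow(Add(-41902, Mul(Add(-47, Function('D')(10)), 2)), -1)) = Mul(Add(-23537, -42851), Pow(Add(-41902, Mul(Add(-47, Add(-9, Mul(2, Pow(10, 2)))), 2)), -1)) = Mul(-66388, Pow(Add(-41902, Mul(Add(-47, Add(-9, Mul(2, 100))), 2)), -1)) = Mul(-66388, Pow(Add(-41902, Mul(Add(-47, Add(-9, 200)), 2)), -1)) = Mul(-66388, Pow(Add(-41902, Mul(Add(-47, 191), 2)), -1)) = Mul(-66388, Pow(Add(-41902, Mul(144, 2)), -1)) = Mul(-66388, Pow(Add(-41902, 288), -1)) = Mul(-66388, Pow(-41614, -1)) = Mul(-66388, Rational(-1, 41614)) = Rational(33194, 20807)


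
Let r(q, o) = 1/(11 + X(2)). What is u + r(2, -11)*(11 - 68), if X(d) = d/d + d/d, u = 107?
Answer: 1334/13 ≈ 102.62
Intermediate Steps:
X(d) = 2 (X(d) = 1 + 1 = 2)
r(q, o) = 1/13 (r(q, o) = 1/(11 + 2) = 1/13)
u + r(2, -11)*(11 - 68) = 107 + (11 - 68)/13 = 107 + (1/13)*(-57) = 107 - 57/13 = 1334/13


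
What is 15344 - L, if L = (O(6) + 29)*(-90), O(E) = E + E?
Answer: 19034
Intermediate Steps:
O(E) = 2*E
L = -3690 (L = (2*6 + 29)*(-90) = (12 + 29)*(-90) = 41*(-90) = -3690)
15344 - L = 15344 - 1*(-3690) = 15344 + 3690 = 19034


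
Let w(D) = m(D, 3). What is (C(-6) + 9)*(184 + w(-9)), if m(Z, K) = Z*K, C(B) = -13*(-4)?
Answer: 9577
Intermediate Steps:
C(B) = 52
m(Z, K) = K*Z
w(D) = 3*D
(C(-6) + 9)*(184 + w(-9)) = (52 + 9)*(184 + 3*(-9)) = 61*(184 - 27) = 61*157 = 9577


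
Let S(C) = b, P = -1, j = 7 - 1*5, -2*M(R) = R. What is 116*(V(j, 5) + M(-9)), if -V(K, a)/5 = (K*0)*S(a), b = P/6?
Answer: 522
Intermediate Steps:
M(R) = -R/2
j = 2 (j = 7 - 5 = 2)
b = -⅙ (b = -1/6 = -1*⅙ = -⅙ ≈ -0.16667)
S(C) = -⅙
V(K, a) = 0 (V(K, a) = -5*K*0*(-1)/6 = -0*(-1)/6 = -5*0 = 0)
116*(V(j, 5) + M(-9)) = 116*(0 - ½*(-9)) = 116*(0 + 9/2) = 116*(9/2) = 522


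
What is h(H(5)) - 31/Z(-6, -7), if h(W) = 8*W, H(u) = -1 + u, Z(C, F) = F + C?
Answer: 447/13 ≈ 34.385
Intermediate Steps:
Z(C, F) = C + F
h(H(5)) - 31/Z(-6, -7) = 8*(-1 + 5) - 31/(-6 - 7) = 8*4 - 31/(-13) = 32 - 1/13*(-31) = 32 + 31/13 = 447/13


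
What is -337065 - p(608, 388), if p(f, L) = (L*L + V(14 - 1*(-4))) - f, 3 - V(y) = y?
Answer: -486986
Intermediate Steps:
V(y) = 3 - y
p(f, L) = -15 + L² - f (p(f, L) = (L*L + (3 - (14 - 1*(-4)))) - f = (L² + (3 - (14 + 4))) - f = (L² + (3 - 1*18)) - f = (L² + (3 - 18)) - f = (L² - 15) - f = (-15 + L²) - f = -15 + L² - f)
-337065 - p(608, 388) = -337065 - (-15 + 388² - 1*608) = -337065 - (-15 + 150544 - 608) = -337065 - 1*149921 = -337065 - 149921 = -486986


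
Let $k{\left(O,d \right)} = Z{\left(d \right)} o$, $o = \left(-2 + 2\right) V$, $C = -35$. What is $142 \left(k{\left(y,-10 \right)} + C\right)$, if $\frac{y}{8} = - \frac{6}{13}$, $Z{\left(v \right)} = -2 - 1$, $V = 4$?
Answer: $-4970$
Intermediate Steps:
$Z{\left(v \right)} = -3$
$y = - \frac{48}{13}$ ($y = 8 \left(- \frac{6}{13}\right) = - \frac{48}{13} \approx -3.6923$)
$o = 0$ ($o = \left(-2 + 2\right) 4 = 0 \cdot 4 = 0$)
$k{\left(O,d \right)} = 0$ ($k{\left(O,d \right)} = \left(-3\right) 0 = 0$)
$142 \left(k{\left(y,-10 \right)} + C\right) = 142 \left(0 - 35\right) = 142 \left(-35\right) = -4970$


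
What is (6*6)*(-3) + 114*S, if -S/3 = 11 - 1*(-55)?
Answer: -22680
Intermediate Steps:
S = -198 (S = -3*(11 - 1*(-55)) = -3*(11 + 55) = -3*66 = -198)
(6*6)*(-3) + 114*S = (6*6)*(-3) + 114*(-198) = 36*(-3) - 22572 = -108 - 22572 = -22680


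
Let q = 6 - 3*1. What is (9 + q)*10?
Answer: 120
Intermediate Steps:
q = 3 (q = 6 - 3 = 3)
(9 + q)*10 = (9 + 3)*10 = 12*10 = 120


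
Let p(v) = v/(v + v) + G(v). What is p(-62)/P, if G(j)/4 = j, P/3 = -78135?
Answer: 11/10418 ≈ 0.0010559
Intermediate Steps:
P = -234405 (P = 3*(-78135) = -234405)
G(j) = 4*j
p(v) = ½ + 4*v (p(v) = v/(v + v) + 4*v = v/((2*v)) + 4*v = (1/(2*v))*v + 4*v = ½ + 4*v)
p(-62)/P = (½ + 4*(-62))/(-234405) = (½ - 248)*(-1/234405) = -495/2*(-1/234405) = 11/10418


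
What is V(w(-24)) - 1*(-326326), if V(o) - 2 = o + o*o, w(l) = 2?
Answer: 326334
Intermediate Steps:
V(o) = 2 + o + o² (V(o) = 2 + (o + o*o) = 2 + (o + o²) = 2 + o + o²)
V(w(-24)) - 1*(-326326) = (2 + 2 + 2²) - 1*(-326326) = (2 + 2 + 4) + 326326 = 8 + 326326 = 326334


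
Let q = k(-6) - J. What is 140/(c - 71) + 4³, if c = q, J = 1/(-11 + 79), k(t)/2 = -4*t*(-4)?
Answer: 32432/511 ≈ 63.468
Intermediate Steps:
k(t) = 32*t (k(t) = 2*(-4*t*(-4)) = 2*(16*t) = 32*t)
J = 1/68 ≈ 0.014706
q = -13057/68 (q = 32*(-6) - 1*1/68 = -192 - 1/68 = -13057/68 ≈ -192.01)
c = -13057/68 ≈ -192.01
140/(c - 71) + 4³ = 140/(-13057/68 - 71) + 4³ = 140/(-17885/68) + 64 = 140*(-68/17885) + 64 = -272/511 + 64 = 32432/511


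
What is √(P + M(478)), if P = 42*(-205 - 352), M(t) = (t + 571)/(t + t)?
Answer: I*√5344903985/478 ≈ 152.95*I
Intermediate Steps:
M(t) = (571 + t)/(2*t) (M(t) = (571 + t)/((2*t)) = (571 + t)*(1/(2*t)) = (571 + t)/(2*t))
P = -23394 (P = 42*(-557) = -23394)
√(P + M(478)) = √(-23394 + (½)*(571 + 478)/478) = √(-23394 + (½)*(1/478)*1049) = √(-23394 + 1049/956) = √(-22363615/956) = I*√5344903985/478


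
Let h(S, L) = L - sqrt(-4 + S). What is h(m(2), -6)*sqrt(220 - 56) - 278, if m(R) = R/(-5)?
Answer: -278 - 2*sqrt(41)*(30 + I*sqrt(110))/5 ≈ -354.84 - 26.863*I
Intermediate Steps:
m(R) = -R/5 (m(R) = R*(-1/5) = -R/5)
h(m(2), -6)*sqrt(220 - 56) - 278 = (-6 - sqrt(-4 - 1/5*2))*sqrt(220 - 56) - 278 = (-6 - sqrt(-4 - 2/5))*sqrt(164) - 278 = (-6 - sqrt(-22/5))*(2*sqrt(41)) - 278 = (-6 - I*sqrt(110)/5)*(2*sqrt(41)) - 278 = 2*sqrt(41)*(-6 - I*sqrt(110)/5) - 278 = -278 + 2*sqrt(41)*(-6 - I*sqrt(110)/5)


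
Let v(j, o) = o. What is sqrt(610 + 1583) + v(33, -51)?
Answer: -51 + sqrt(2193) ≈ -4.1705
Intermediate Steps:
sqrt(610 + 1583) + v(33, -51) = sqrt(610 + 1583) - 51 = sqrt(2193) - 51 = -51 + sqrt(2193)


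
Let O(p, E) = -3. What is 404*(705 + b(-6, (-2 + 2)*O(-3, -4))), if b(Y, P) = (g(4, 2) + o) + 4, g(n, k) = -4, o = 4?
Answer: 286436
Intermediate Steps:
b(Y, P) = 4 (b(Y, P) = (-4 + 4) + 4 = 0 + 4 = 4)
404*(705 + b(-6, (-2 + 2)*O(-3, -4))) = 404*(705 + 4) = 404*709 = 286436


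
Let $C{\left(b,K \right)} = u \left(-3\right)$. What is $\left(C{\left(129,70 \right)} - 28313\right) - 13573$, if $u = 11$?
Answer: $-41919$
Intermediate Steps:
$C{\left(b,K \right)} = -33$ ($C{\left(b,K \right)} = 11 \left(-3\right) = -33$)
$\left(C{\left(129,70 \right)} - 28313\right) - 13573 = \left(-33 - 28313\right) - 13573 = -28346 - 13573 = -41919$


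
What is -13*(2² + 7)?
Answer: -143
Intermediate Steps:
-13*(2² + 7) = -13*(4 + 7) = -13*11 = -143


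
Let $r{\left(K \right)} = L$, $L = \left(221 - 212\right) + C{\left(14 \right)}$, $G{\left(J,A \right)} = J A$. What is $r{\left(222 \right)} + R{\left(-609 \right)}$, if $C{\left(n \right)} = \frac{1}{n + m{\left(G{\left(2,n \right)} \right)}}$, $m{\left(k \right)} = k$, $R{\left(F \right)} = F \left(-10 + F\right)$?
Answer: $\frac{15833161}{42} \approx 3.7698 \cdot 10^{5}$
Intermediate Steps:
$G{\left(J,A \right)} = A J$
$C{\left(n \right)} = \frac{1}{3 n}$ ($C{\left(n \right)} = \frac{1}{n + n 2} = \frac{1}{n + 2 n} = \frac{1}{3 n}$)
$L = \frac{379}{42}$ ($L = \left(221 - 212\right) + \frac{1}{3 \cdot 14} = 9 + \frac{1}{3} \cdot \frac{1}{14} = 9 + \frac{1}{42} = \frac{379}{42} \approx 9.0238$)
$r{\left(K \right)} = \frac{379}{42}$
$r{\left(222 \right)} + R{\left(-609 \right)} = \frac{379}{42} - 609 \left(-10 - 609\right) = \frac{379}{42} - -376971 = \frac{379}{42} + 376971 = \frac{15833161}{42}$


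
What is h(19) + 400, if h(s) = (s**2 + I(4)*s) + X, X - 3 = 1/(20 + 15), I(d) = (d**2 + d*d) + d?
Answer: 50681/35 ≈ 1448.0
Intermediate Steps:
I(d) = d + 2*d**2 (I(d) = (d**2 + d**2) + d = 2*d**2 + d = d + 2*d**2)
X = 106/35 (X = 3 + 1/(20 + 15) = 3 + 1/35 = 106/35 ≈ 3.0286)
h(s) = 106/35 + s**2 + 36*s (h(s) = (s**2 + (4*(1 + 2*4))*s) + 106/35 = (s**2 + (4*(1 + 8))*s) + 106/35 = (s**2 + (4*9)*s) + 106/35 = (s**2 + 36*s) + 106/35 = 106/35 + s**2 + 36*s)
h(19) + 400 = (106/35 + 19**2 + 36*19) + 400 = (106/35 + 361 + 684) + 400 = 36681/35 + 400 = 50681/35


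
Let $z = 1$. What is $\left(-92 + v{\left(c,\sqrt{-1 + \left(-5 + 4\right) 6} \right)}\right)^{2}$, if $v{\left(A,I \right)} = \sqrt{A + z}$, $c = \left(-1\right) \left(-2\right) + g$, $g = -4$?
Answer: $\left(92 - i\right)^{2} \approx 8463.0 - 184.0 i$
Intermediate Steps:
$c = -2$ ($c = \left(-1\right) \left(-2\right) - 4 = 2 - 4 = -2$)
$v{\left(A,I \right)} = \sqrt{1 + A}$ ($v{\left(A,I \right)} = \sqrt{A + 1} = \sqrt{1 + A}$)
$\left(-92 + v{\left(c,\sqrt{-1 + \left(-5 + 4\right) 6} \right)}\right)^{2} = \left(-92 + \sqrt{1 - 2}\right)^{2} = \left(-92 + \sqrt{-1}\right)^{2} = \left(-92 + i\right)^{2}$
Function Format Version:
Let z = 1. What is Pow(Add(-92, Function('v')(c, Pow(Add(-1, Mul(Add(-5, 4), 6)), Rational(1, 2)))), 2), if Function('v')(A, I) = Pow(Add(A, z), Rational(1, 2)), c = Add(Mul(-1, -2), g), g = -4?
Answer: Pow(Add(92, Mul(-1, I)), 2) ≈ Add(8463.0, Mul(-184.0, I))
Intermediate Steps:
c = -2 (c = Add(Mul(-1, -2), -4) = Add(2, -4) = -2)
Function('v')(A, I) = Pow(Add(1, A), Rational(1, 2)) (Function('v')(A, I) = Pow(Add(A, 1), Rational(1, 2)) = Pow(Add(1, A), Rational(1, 2)))
Pow(Add(-92, Function('v')(c, Pow(Add(-1, Mul(Add(-5, 4), 6)), Rational(1, 2)))), 2) = Pow(Add(-92, Pow(Add(1, -2), Rational(1, 2))), 2) = Pow(Add(-92, Pow(-1, Rational(1, 2))), 2) = Pow(Add(-92, I), 2)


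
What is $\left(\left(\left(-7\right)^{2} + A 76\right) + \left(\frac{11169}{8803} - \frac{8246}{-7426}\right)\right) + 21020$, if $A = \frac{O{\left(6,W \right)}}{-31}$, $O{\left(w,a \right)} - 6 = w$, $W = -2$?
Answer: $\frac{21320801768599}{1013251709} \approx 21042.0$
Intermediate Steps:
$O{\left(w,a \right)} = 6 + w$
$A = - \frac{12}{31}$ ($A = \frac{6 + 6}{-31} = 12 \left(- \frac{1}{31}\right) = - \frac{12}{31} \approx -0.3871$)
$\left(\left(\left(-7\right)^{2} + A 76\right) + \left(\frac{11169}{8803} - \frac{8246}{-7426}\right)\right) + 21020 = \left(\left(\left(-7\right)^{2} - \frac{912}{31}\right) + \left(\frac{11169}{8803} - \frac{8246}{-7426}\right)\right) + 21020 = \left(\left(49 - \frac{912}{31}\right) + \left(11169 \cdot \frac{1}{8803} - - \frac{4123}{3713}\right)\right) + 21020 = \left(\frac{607}{31} + \left(\frac{11169}{8803} + \frac{4123}{3713}\right)\right) + 21020 = \left(\frac{607}{31} + \frac{77765266}{32685539}\right) + 21020 = \frac{22250845419}{1013251709} + 21020 = \frac{21320801768599}{1013251709}$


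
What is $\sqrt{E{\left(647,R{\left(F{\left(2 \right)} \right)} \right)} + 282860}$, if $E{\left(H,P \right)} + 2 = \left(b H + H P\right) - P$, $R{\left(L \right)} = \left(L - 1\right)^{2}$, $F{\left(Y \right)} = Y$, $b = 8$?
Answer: $2 \sqrt{72170} \approx 537.29$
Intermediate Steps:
$R{\left(L \right)} = \left(-1 + L\right)^{2}$
$E{\left(H,P \right)} = -2 - P + 8 H + H P$ ($E{\left(H,P \right)} = -2 - \left(P - 8 H - H P\right) = -2 + \left(- P + 8 H + H P\right) = -2 - P + 8 H + H P$)
$\sqrt{E{\left(647,R{\left(F{\left(2 \right)} \right)} \right)} + 282860} = \sqrt{\left(-2 - \left(-1 + 2\right)^{2} + 8 \cdot 647 + 647 \left(-1 + 2\right)^{2}\right) + 282860} = \sqrt{\left(-2 - 1^{2} + 5176 + 647 \cdot 1^{2}\right) + 282860} = \sqrt{\left(-2 - 1 + 5176 + 647 \cdot 1\right) + 282860} = \sqrt{\left(-2 - 1 + 5176 + 647\right) + 282860} = \sqrt{5820 + 282860} = \sqrt{288680} = 2 \sqrt{72170}$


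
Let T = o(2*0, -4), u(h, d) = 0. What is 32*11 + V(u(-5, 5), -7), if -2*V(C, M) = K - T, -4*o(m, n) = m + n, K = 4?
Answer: 701/2 ≈ 350.50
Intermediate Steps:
o(m, n) = -m/4 - n/4 (o(m, n) = -(m + n)/4 = -m/4 - n/4)
T = 1 (T = -0/2 - ¼*(-4) = -¼*0 + 1 = 0 + 1 = 1)
V(C, M) = -3/2 (V(C, M) = -(4 - 1*1)/2 = -(4 - 1)/2 = -½*3 = -3/2)
32*11 + V(u(-5, 5), -7) = 32*11 - 3/2 = 352 - 3/2 = 701/2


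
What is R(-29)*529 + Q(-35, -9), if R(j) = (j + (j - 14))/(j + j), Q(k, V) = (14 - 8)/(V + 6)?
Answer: 18986/29 ≈ 654.69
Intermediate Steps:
Q(k, V) = 6/(6 + V)
R(j) = (-14 + 2*j)/(2*j) (R(j) = (j + (-14 + j))/((2*j)) = (-14 + 2*j)*(1/(2*j)) = (-14 + 2*j)/(2*j))
R(-29)*529 + Q(-35, -9) = ((-7 - 29)/(-29))*529 + 6/(6 - 9) = -1/29*(-36)*529 + 6/(-3) = (36/29)*529 + 6*(-1/3) = 19044/29 - 2 = 18986/29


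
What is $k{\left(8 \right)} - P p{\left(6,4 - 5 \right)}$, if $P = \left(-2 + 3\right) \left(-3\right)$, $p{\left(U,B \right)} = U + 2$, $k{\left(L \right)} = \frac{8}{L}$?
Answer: $25$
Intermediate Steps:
$p{\left(U,B \right)} = 2 + U$
$P = -3$ ($P = 1 \left(-3\right) = -3$)
$k{\left(8 \right)} - P p{\left(6,4 - 5 \right)} = \frac{8}{8} - - 3 \left(2 + 6\right) = 8 \cdot \frac{1}{8} - \left(-3\right) 8 = 1 - -24 = 1 + 24 = 25$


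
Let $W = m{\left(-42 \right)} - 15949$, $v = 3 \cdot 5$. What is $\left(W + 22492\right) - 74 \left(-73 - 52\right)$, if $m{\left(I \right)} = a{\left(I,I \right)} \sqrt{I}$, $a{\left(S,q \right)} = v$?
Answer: $15793 + 15 i \sqrt{42} \approx 15793.0 + 97.211 i$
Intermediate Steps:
$v = 15$
$a{\left(S,q \right)} = 15$
$m{\left(I \right)} = 15 \sqrt{I}$
$W = -15949 + 15 i \sqrt{42}$ ($W = 15 \sqrt{-42} - 15949 = 15 i \sqrt{42} - 15949 = -15949 + 15 i \sqrt{42} \approx -15949.0 + 97.211 i$)
$\left(W + 22492\right) - 74 \left(-73 - 52\right) = \left(\left(-15949 + 15 i \sqrt{42}\right) + 22492\right) - 74 \left(-73 - 52\right) = \left(6543 + 15 i \sqrt{42}\right) - -9250 = \left(6543 + 15 i \sqrt{42}\right) + 9250 = 15793 + 15 i \sqrt{42}$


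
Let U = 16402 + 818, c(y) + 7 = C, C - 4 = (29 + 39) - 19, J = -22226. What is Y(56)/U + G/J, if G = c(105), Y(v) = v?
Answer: 8081/6834495 ≈ 0.0011824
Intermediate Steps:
C = 53 (C = 4 + ((29 + 39) - 19) = 4 + (68 - 19) = 4 + 49 = 53)
c(y) = 46 (c(y) = -7 + 53 = 46)
G = 46
U = 17220
Y(56)/U + G/J = 56/17220 + 46/(-22226) = 56*(1/17220) + 46*(-1/22226) = 2/615 - 23/11113 = 8081/6834495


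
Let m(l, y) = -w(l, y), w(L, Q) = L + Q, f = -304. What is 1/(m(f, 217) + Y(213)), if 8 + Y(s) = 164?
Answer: 1/243 ≈ 0.0041152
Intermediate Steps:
Y(s) = 156 (Y(s) = -8 + 164 = 156)
m(l, y) = -l - y (m(l, y) = -(l + y) = -l - y)
1/(m(f, 217) + Y(213)) = 1/((-1*(-304) - 1*217) + 156) = 1/((304 - 217) + 156) = 1/(87 + 156) = 1/243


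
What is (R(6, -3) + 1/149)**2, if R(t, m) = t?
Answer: 801025/22201 ≈ 36.081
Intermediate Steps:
(R(6, -3) + 1/149)**2 = (6 + 1/149)**2 = (895/149)**2 = 801025/22201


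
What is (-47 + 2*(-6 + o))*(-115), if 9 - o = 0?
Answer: 4715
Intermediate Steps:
o = 9 (o = 9 - 1*0 = 9 + 0 = 9)
(-47 + 2*(-6 + o))*(-115) = (-47 + 2*(-6 + 9))*(-115) = (-47 + 2*3)*(-115) = (-47 + 6)*(-115) = -41*(-115) = 4715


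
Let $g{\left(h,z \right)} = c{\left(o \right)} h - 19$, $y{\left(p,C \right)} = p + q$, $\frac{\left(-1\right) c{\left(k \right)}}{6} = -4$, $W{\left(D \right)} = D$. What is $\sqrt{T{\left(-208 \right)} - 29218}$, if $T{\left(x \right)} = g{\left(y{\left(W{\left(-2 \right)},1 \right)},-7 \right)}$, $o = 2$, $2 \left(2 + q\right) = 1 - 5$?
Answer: $i \sqrt{29381} \approx 171.41 i$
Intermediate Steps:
$q = -4$ ($q = -2 + \frac{1 - 5}{2} = -2 + \frac{1}{2} \left(-4\right) = -2 - 2 = -4$)
$c{\left(k \right)} = 24$ ($c{\left(k \right)} = \left(-6\right) \left(-4\right) = 24$)
$y{\left(p,C \right)} = -4 + p$ ($y{\left(p,C \right)} = p - 4 = -4 + p$)
$g{\left(h,z \right)} = -19 + 24 h$ ($g{\left(h,z \right)} = 24 h - 19 = -19 + 24 h$)
$T{\left(x \right)} = -163$ ($T{\left(x \right)} = -19 + 24 \left(-4 - 2\right) = -19 + 24 \left(-6\right) = -19 - 144 = -163$)
$\sqrt{T{\left(-208 \right)} - 29218} = \sqrt{-163 - 29218} = \sqrt{-29381} = i \sqrt{29381}$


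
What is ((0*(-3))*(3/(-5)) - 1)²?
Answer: 1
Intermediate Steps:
((0*(-3))*(3/(-5)) - 1)² = (0*(3*(-⅕)) - 1)² = (0*(-⅗) - 1)² = (0 - 1)² = (-1)² = 1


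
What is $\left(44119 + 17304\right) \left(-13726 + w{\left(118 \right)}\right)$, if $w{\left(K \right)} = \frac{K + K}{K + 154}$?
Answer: $- \frac{57326638707}{68} \approx -8.4304 \cdot 10^{8}$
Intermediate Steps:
$w{\left(K \right)} = \frac{2 K}{154 + K}$
$\left(44119 + 17304\right) \left(-13726 + w{\left(118 \right)}\right) = \left(44119 + 17304\right) \left(-13726 + 2 \cdot 118 \frac{1}{154 + 118}\right) = 61423 \left(-13726 + 2 \cdot 118 \cdot \frac{1}{272}\right) = 61423 \left(-13726 + \frac{59}{68}\right) = 61423 \left(- \frac{933309}{68}\right) = - \frac{57326638707}{68}$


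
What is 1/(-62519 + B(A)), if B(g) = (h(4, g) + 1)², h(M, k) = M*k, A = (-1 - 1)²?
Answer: -1/62230 ≈ -1.6069e-5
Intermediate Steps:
A = 4 (A = (-2)² = 4)
B(g) = (1 + 4*g)² (B(g) = (4*g + 1)² = (1 + 4*g)²)
1/(-62519 + B(A)) = 1/(-62519 + (1 + 4*4)²) = 1/(-62519 + (1 + 16)²) = 1/(-62519 + 17²) = 1/(-62519 + 289) = 1/(-62230) = -1/62230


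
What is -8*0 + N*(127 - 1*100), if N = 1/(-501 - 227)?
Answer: -27/728 ≈ -0.037088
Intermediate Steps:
N = -1/728 (N = 1/(-728) = -1/728 ≈ -0.0013736)
-8*0 + N*(127 - 1*100) = -8*0 - (127 - 1*100)/728 = 0 - (127 - 100)/728 = 0 - 1/728*27 = 0 - 27/728 = -27/728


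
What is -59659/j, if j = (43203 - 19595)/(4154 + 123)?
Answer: -19627811/1816 ≈ -10808.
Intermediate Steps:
j = 1816/329 (j = 23608/4277 = 23608*(1/4277) = 1816/329 ≈ 5.5198)
-59659/j = -59659/1816/329 = -59659*329/1816 = -19627811/1816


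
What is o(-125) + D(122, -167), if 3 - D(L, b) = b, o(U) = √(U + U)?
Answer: 170 + 5*I*√10 ≈ 170.0 + 15.811*I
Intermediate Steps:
o(U) = √2*√U (o(U) = √(2*U) = √2*√U)
D(L, b) = 3 - b
o(-125) + D(122, -167) = √2*√(-125) + (3 - 1*(-167)) = √2*(5*I*√5) + (3 + 167) = 5*I*√10 + 170 = 170 + 5*I*√10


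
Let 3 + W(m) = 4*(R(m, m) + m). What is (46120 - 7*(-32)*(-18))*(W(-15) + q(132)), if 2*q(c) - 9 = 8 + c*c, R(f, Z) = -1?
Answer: 364208508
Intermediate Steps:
q(c) = 17/2 + c²/2 (q(c) = 9/2 + (8 + c*c)/2 = 9/2 + (8 + c²)/2 = 9/2 + (4 + c²/2) = 17/2 + c²/2)
W(m) = -7 + 4*m (W(m) = -3 + 4*(-1 + m) = -3 + (-4 + 4*m) = -7 + 4*m)
(46120 - 7*(-32)*(-18))*(W(-15) + q(132)) = (46120 - 7*(-32)*(-18))*((-7 + 4*(-15)) + (17/2 + (½)*132²)) = (46120 + 224*(-18))*((-7 - 60) + (17/2 + (½)*17424)) = (46120 - 4032)*(-67 + (17/2 + 8712)) = 42088*(-67 + 17441/2) = 42088*(17307/2) = 364208508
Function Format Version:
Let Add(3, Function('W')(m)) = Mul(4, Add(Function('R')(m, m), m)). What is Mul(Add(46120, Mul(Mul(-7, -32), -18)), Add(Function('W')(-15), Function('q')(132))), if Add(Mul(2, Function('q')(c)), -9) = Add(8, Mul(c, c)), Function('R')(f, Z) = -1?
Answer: 364208508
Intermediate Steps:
Function('q')(c) = Add(Rational(17, 2), Mul(Rational(1, 2), Pow(c, 2))) (Function('q')(c) = Add(Rational(9, 2), Mul(Rational(1, 2), Add(8, Mul(c, c)))) = Add(Rational(9, 2), Mul(Rational(1, 2), Add(8, Pow(c, 2)))) = Add(Rational(9, 2), Add(4, Mul(Rational(1, 2), Pow(c, 2)))) = Add(Rational(17, 2), Mul(Rational(1, 2), Pow(c, 2))))
Function('W')(m) = Add(-7, Mul(4, m)) (Function('W')(m) = Add(-3, Mul(4, Add(-1, m))) = Add(-3, Add(-4, Mul(4, m))) = Add(-7, Mul(4, m)))
Mul(Add(46120, Mul(Mul(-7, -32), -18)), Add(Function('W')(-15), Function('q')(132))) = Mul(Add(46120, Mul(Mul(-7, -32), -18)), Add(Add(-7, Mul(4, -15)), Add(Rational(17, 2), Mul(Rational(1, 2), Pow(132, 2))))) = Mul(Add(46120, Mul(224, -18)), Add(Add(-7, -60), Add(Rational(17, 2), Mul(Rational(1, 2), 17424)))) = Mul(Add(46120, -4032), Add(-67, Add(Rational(17, 2), 8712))) = Mul(42088, Add(-67, Rational(17441, 2))) = Mul(42088, Rational(17307, 2)) = 364208508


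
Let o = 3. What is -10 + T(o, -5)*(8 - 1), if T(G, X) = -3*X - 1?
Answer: 88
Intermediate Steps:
T(G, X) = -1 - 3*X
-10 + T(o, -5)*(8 - 1) = -10 + (-1 - 3*(-5))*(8 - 1) = -10 + (-1 + 15)*7 = -10 + 14*7 = -10 + 98 = 88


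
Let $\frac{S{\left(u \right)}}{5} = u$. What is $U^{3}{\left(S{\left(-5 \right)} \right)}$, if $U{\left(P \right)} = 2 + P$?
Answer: $-12167$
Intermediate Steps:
$S{\left(u \right)} = 5 u$
$U^{3}{\left(S{\left(-5 \right)} \right)} = \left(2 + 5 \left(-5\right)\right)^{3} = \left(2 - 25\right)^{3} = \left(-23\right)^{3} = -12167$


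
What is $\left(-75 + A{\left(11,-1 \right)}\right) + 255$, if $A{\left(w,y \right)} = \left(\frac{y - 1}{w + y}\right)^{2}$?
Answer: $\frac{4501}{25} \approx 180.04$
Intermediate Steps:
$A{\left(w,y \right)} = \frac{\left(-1 + y\right)^{2}}{\left(w + y\right)^{2}}$ ($A{\left(w,y \right)} = \left(\frac{-1 + y}{w + y}\right)^{2} = \frac{\left(-1 + y\right)^{2}}{\left(w + y\right)^{2}}$)
$\left(-75 + A{\left(11,-1 \right)}\right) + 255 = \left(-75 + \frac{\left(-1 - 1\right)^{2}}{\left(11 - 1\right)^{2}}\right) + 255 = \left(-75 + \frac{\left(-2\right)^{2}}{100}\right) + 255 = \left(-75 + 4 \cdot \frac{1}{100}\right) + 255 = \left(-75 + \frac{1}{25}\right) + 255 = - \frac{1874}{25} + 255 = \frac{4501}{25}$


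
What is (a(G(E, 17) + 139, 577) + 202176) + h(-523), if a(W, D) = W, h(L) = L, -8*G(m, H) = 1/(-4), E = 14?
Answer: 6457345/32 ≈ 2.0179e+5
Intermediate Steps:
G(m, H) = 1/32 (G(m, H) = -⅛/(-4) = -⅛*(-¼) = 1/32)
(a(G(E, 17) + 139, 577) + 202176) + h(-523) = ((1/32 + 139) + 202176) - 523 = (4449/32 + 202176) - 523 = 6474081/32 - 523 = 6457345/32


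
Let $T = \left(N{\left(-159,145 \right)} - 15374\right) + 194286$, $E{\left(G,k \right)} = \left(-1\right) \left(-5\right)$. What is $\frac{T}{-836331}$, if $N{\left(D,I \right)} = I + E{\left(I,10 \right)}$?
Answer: $- \frac{179062}{836331} \approx -0.2141$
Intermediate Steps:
$E{\left(G,k \right)} = 5$
$N{\left(D,I \right)} = 5 + I$ ($N{\left(D,I \right)} = I + 5 = 5 + I$)
$T = 179062$ ($T = \left(\left(5 + 145\right) - 15374\right) + 194286 = \left(150 - 15374\right) + 194286 = -15224 + 194286 = 179062$)
$\frac{T}{-836331} = \frac{179062}{-836331} = 179062 \left(- \frac{1}{836331}\right) = - \frac{179062}{836331}$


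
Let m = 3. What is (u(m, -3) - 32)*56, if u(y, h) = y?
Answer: -1624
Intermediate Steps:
(u(m, -3) - 32)*56 = (3 - 32)*56 = -29*56 = -1624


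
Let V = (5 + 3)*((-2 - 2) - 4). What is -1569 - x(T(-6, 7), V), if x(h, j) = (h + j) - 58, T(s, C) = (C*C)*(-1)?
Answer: -1398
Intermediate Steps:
T(s, C) = -C² (T(s, C) = C²*(-1) = -C²)
V = -64 (V = 8*(-4 - 4) = 8*(-8) = -64)
x(h, j) = -58 + h + j
-1569 - x(T(-6, 7), V) = -1569 - (-58 - 1*7² - 64) = -1569 - (-58 - 1*49 - 64) = -1569 - (-58 - 49 - 64) = -1569 - 1*(-171) = -1569 + 171 = -1398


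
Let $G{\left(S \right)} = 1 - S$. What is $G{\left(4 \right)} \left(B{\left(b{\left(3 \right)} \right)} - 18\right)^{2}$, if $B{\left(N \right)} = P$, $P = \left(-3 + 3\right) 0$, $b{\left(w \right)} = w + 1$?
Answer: $-972$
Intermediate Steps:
$b{\left(w \right)} = 1 + w$
$P = 0$ ($P = 0 \cdot 0 = 0$)
$B{\left(N \right)} = 0$
$G{\left(4 \right)} \left(B{\left(b{\left(3 \right)} \right)} - 18\right)^{2} = \left(1 - 4\right) \left(0 - 18\right)^{2} = \left(1 - 4\right) \left(-18\right)^{2} = \left(-3\right) 324 = -972$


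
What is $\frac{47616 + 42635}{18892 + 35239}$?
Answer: $\frac{12893}{7733} \approx 1.6673$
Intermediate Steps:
$\frac{47616 + 42635}{18892 + 35239} = \frac{90251}{54131} = 90251 \cdot \frac{1}{54131} = \frac{12893}{7733}$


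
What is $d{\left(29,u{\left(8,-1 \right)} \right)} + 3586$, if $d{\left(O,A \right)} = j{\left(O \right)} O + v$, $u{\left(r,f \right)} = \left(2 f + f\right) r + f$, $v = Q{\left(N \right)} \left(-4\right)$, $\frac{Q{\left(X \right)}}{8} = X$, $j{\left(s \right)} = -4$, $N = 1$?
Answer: $3438$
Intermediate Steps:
$Q{\left(X \right)} = 8 X$
$v = -32$ ($v = 8 \cdot 1 \left(-4\right) = 8 \left(-4\right) = -32$)
$u{\left(r,f \right)} = f + 3 f r$ ($u{\left(r,f \right)} = 3 f r + f = f + 3 f r$)
$d{\left(O,A \right)} = -32 - 4 O$ ($d{\left(O,A \right)} = - 4 O - 32 = -32 - 4 O$)
$d{\left(29,u{\left(8,-1 \right)} \right)} + 3586 = \left(-32 - 116\right) + 3586 = -148 + 3586 = 3438$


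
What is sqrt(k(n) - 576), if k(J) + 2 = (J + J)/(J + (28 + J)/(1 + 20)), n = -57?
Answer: I*sqrt(216460721)/613 ≈ 24.001*I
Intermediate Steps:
k(J) = -2 + 2*J/(4/3 + 22*J/21) (k(J) = -2 + (J + J)/(J + (28 + J)/(1 + 20)) = -2 + (2*J)/(J + (28 + J)/21) = -2 + (2*J)/(J + (28 + J)*(1/21)) = -2 + (2*J)/(J + (4/3 + J/21)) = -2 + (2*J)/(4/3 + 22*J/21) = -2 + 2*J/(4/3 + 22*J/21))
sqrt(k(n) - 576) = sqrt((-28 - 1*(-57))/(14 + 11*(-57)) - 576) = sqrt((-28 + 57)/(14 - 627) - 576) = sqrt(29/(-613) - 576) = sqrt(-1/613*29 - 576) = sqrt(-29/613 - 576) = sqrt(-353117/613) = I*sqrt(216460721)/613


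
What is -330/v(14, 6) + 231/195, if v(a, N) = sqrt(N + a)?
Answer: 77/65 - 33*sqrt(5) ≈ -72.606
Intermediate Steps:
-330/v(14, 6) + 231/195 = -330/sqrt(6 + 14) + 231/195 = -330*sqrt(5)/10 + 231*(1/195) = -330*sqrt(5)/10 + 77/65 = -33*sqrt(5) + 77/65 = 77/65 - 33*sqrt(5)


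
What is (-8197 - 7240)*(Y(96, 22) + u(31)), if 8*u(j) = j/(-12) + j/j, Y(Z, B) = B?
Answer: -32309641/96 ≈ -3.3656e+5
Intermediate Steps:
u(j) = 1/8 - j/96 (u(j) = (j/(-12) + j/j)/8 = (j*(-1/12) + 1)/8 = (-j/12 + 1)/8 = (1 - j/12)/8 = 1/8 - j/96)
(-8197 - 7240)*(Y(96, 22) + u(31)) = (-8197 - 7240)*(22 + (1/8 - 1/96*31)) = -15437*(22 + (1/8 - 31/96)) = -15437*(22 - 19/96) = -15437*2093/96 = -32309641/96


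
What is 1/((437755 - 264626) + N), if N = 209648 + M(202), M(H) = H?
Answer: 1/382979 ≈ 2.6111e-6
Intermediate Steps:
N = 209850 (N = 209648 + 202 = 209850)
1/((437755 - 264626) + N) = 1/((437755 - 264626) + 209850) = 1/(173129 + 209850) = 1/382979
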